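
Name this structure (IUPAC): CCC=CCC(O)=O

hex-3-enoic acid

The longest chain bearing the –COOH group and the multiple bond is 6 carbons long (hexane).
A carboxylic acid (terminal –COOH) is the principal characteristic group, giving the suffix -oic acid.
A C=C double bond in the chain gives the infix -ene-.
Choose the numbering such that the carboxylic acid carbon is C-1 by definition.
This places the double bond between C-3 and C-4.
Putting it together: hex-3-enoic acid.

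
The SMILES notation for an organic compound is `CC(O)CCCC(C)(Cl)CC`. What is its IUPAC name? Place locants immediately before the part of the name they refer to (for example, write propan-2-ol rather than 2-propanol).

6-chloro-6-methyloctan-2-ol

Counting along the main chain through the –OH group gives 8 carbons: the parent is octane.
The highest-priority functional group is an alcohol (–OH), so the name ends in -ol.
The numbering direction is chosen so that numbering from this end puts the hydroxyl group at C-2 rather than C-7.
With this numbering: the hydroxyl at C-2; a chloro group at C-6; a methyl group at C-6.
Prefixes are listed alphabetically: chloro, methyl.
Assembling the pieces gives 6-chloro-6-methyloctan-2-ol.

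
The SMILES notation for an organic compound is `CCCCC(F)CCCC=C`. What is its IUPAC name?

6-fluorodec-1-ene

The longest chain bearing the multiple bond is 10 carbons long (decane).
The chain contains a C=C double bond, so the unsaturation ending is -ene.
Number the chain so that numbering from this end puts the double bond at C-1 rather than C-9.
With this numbering: the double bond between C-1 and C-2; a fluoro group at C-6.
The name is 6-fluorodec-1-ene.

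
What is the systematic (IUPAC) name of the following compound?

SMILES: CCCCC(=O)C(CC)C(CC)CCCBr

10-bromo-6,7-diethyldecan-5-one

The longest carbon chain that includes the carbonyl has 10 carbons, so the parent hydride is decane.
The highest-priority functional group is a ketone (C=O on an internal carbon), so the name ends in -one.
Choose the numbering such that numbering from this end puts the carbonyl group at C-5 rather than C-6.
This places the carbonyl at C-5; a bromo group at C-10; ethyl groups at C-6 and C-7.
The substituents are ordered alphabetically, ignoring any di-/tri- multipliers.
Assembling the pieces gives 10-bromo-6,7-diethyldecan-5-one.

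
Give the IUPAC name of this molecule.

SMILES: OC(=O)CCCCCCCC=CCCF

The longest chain bearing the –COOH group and the multiple bond is 12 carbons long (dodecane).
The principal characteristic group is a carboxylic acid (terminal –COOH), named with the suffix -oic acid.
A C=C double bond in the chain gives the infix -ene-.
Choose the numbering such that the carboxylic acid carbon is C-1 by definition.
That gives the double bond between C-9 and C-10; a fluoro group at C-12.
The name is 12-fluorododec-9-enoic acid.

12-fluorododec-9-enoic acid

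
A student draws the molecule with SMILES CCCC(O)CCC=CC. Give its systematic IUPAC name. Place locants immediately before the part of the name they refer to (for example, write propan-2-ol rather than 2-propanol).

The longest chain bearing the –OH group and the multiple bond is 9 carbons long (nonane).
The principal characteristic group is an alcohol (–OH), named with the suffix -ol.
The chain contains a C=C double bond, so the unsaturation ending is -ene.
Choose the numbering such that numbering from this end puts the hydroxyl group at C-4 rather than C-6.
With this numbering: the hydroxyl at C-4; the double bond between C-7 and C-8.
Putting it together: non-7-en-4-ol.

non-7-en-4-ol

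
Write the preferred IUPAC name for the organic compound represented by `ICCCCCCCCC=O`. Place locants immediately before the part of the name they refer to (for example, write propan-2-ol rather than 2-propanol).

9-iodononanal

The longest chain bearing the –CHO group is 9 carbons long (nonane).
An aldehyde (terminal –CHO) is the principal characteristic group, giving the suffix -al.
The numbering direction is chosen so that the aldehyde carbon is C-1 by definition.
That gives an iodo group at C-9.
Putting it together: 9-iodononanal.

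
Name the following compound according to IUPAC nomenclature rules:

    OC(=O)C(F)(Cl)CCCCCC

Counting along the main chain through the –COOH group gives 8 carbons: the parent is octane.
The principal characteristic group is a carboxylic acid (terminal –COOH), named with the suffix -oic acid.
Number the chain so that the carboxylic acid carbon is C-1 by definition.
With this numbering: a chloro group at C-2; a fluoro group at C-2.
The substituents are ordered alphabetically, ignoring any di-/tri- multipliers.
Putting it together: 2-chloro-2-fluorooctanoic acid.

2-chloro-2-fluorooctanoic acid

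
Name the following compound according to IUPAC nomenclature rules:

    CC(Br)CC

2-bromobutane

The longest carbon chain is 4 atoms: the parent is butane.
The numbering direction is chosen so that the substituent locant set {2} is lower than {3} at the first point of difference.
This places a bromo group at C-2.
The name is 2-bromobutane.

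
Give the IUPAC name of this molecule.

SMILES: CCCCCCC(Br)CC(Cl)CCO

5-bromo-3-chloroundecan-1-ol

Counting along the main chain through the –OH group gives 11 carbons: the parent is undecane.
An alcohol (–OH) is the principal characteristic group, giving the suffix -ol.
Choose the numbering such that numbering from this end puts the hydroxyl group at C-1 rather than C-11.
This places the hydroxyl at C-1; a bromo group at C-5; a chloro group at C-3.
Prefixes are listed alphabetically: bromo, chloro.
Putting it together: 5-bromo-3-chloroundecan-1-ol.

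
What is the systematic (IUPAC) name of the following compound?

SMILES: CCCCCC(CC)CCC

The longest continuous carbon chain has 9 atoms, so the parent hydride is nonane.
Number the chain so that the substituent locant set {4} is lower than {6} at the first point of difference.
This places an ethyl group at C-4.
Putting it together: 4-ethylnonane.

4-ethylnonane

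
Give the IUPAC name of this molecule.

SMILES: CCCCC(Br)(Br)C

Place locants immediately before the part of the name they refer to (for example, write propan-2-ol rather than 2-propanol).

The longest continuous carbon chain has 6 atoms, so the parent hydride is hexane.
The numbering direction is chosen so that the substituent locant set {2,2} is lower than {5,5} at the first point of difference.
That gives two bromo groups at C-2.
Putting it together: 2,2-dibromohexane.

2,2-dibromohexane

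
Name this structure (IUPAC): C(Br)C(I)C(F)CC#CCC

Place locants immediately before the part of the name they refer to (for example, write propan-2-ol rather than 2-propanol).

8-bromo-6-fluoro-7-iodooct-3-yne

Counting along the main chain through the multiple bond gives 8 carbons: the parent is octane.
The chain contains a C≡C triple bond, so the unsaturation ending is -yne.
Choose the numbering such that numbering from this end puts the triple bond at C-3 rather than C-5.
This places the triple bond between C-3 and C-4; a bromo group at C-8; a fluoro group at C-6; an iodo group at C-7.
Prefixes are listed alphabetically: bromo, fluoro, iodo.
The name is 8-bromo-6-fluoro-7-iodooct-3-yne.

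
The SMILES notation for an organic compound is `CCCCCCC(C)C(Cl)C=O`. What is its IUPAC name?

2-chloro-3-methylnonanal

The longest chain bearing the –CHO group is 9 carbons long (nonane).
The highest-priority functional group is an aldehyde (terminal –CHO), so the name ends in -al.
The numbering direction is chosen so that the aldehyde carbon is C-1 by definition.
With this numbering: a chloro group at C-2; a methyl group at C-3.
Substituent prefixes are cited in alphabetical order (multiplying prefixes like di-/tri- are ignored for ordering).
The name is 2-chloro-3-methylnonanal.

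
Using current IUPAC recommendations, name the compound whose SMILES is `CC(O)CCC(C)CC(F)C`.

Counting along the main chain through the –OH group gives 8 carbons: the parent is octane.
The principal characteristic group is an alcohol (–OH), named with the suffix -ol.
Number the chain so that numbering from this end puts the hydroxyl group at C-2 rather than C-7.
That gives the hydroxyl at C-2; a fluoro group at C-7; a methyl group at C-5.
Substituent prefixes are cited in alphabetical order (multiplying prefixes like di-/tri- are ignored for ordering).
The name is 7-fluoro-5-methyloctan-2-ol.

7-fluoro-5-methyloctan-2-ol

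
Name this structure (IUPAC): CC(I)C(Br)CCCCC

The longest continuous carbon chain has 8 atoms, so the parent hydride is octane.
Choose the numbering such that the substituent locant set {2,3} is lower than {6,7} at the first point of difference.
This places a bromo group at C-3; an iodo group at C-2.
Substituent prefixes are cited in alphabetical order (multiplying prefixes like di-/tri- are ignored for ordering).
Putting it together: 3-bromo-2-iodooctane.

3-bromo-2-iodooctane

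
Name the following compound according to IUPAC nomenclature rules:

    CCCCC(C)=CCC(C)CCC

5,8-dimethylundec-5-ene

The longest chain bearing the multiple bond is 11 carbons long (undecane).
A C=C double bond in the chain gives the infix -ene-.
Number the chain so that numbering from this end puts the double bond at C-5 rather than C-6.
That gives the double bond between C-5 and C-6; methyl groups at C-5 and C-8.
Putting it together: 5,8-dimethylundec-5-ene.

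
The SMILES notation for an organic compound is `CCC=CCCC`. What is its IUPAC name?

hept-3-ene

The longest carbon chain that includes the multiple bond has 7 carbons, so the parent hydride is heptane.
There is one C=C double bond, indicated by the ending -ene.
Number the chain so that numbering from this end puts the double bond at C-3 rather than C-4.
That gives the double bond between C-3 and C-4.
Assembling the pieces gives hept-3-ene.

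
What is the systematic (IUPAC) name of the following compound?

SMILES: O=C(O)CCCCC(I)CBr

7-bromo-6-iodoheptanoic acid

The longest chain bearing the –COOH group is 7 carbons long (heptane).
The highest-priority functional group is a carboxylic acid (terminal –COOH), so the name ends in -oic acid.
Choose the numbering such that the carboxylic acid carbon is C-1 by definition.
This places a bromo group at C-7; an iodo group at C-6.
The substituents are ordered alphabetically, ignoring any di-/tri- multipliers.
The name is 7-bromo-6-iodoheptanoic acid.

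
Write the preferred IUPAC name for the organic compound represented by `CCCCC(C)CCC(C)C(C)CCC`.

The longest carbon chain is 12 atoms: the parent is dodecane.
Choose the numbering such that the substituent locant set {4,5,8} is lower than {5,8,9} at the first point of difference.
With this numbering: methyl groups at C-4 and C-5 and C-8.
Putting it together: 4,5,8-trimethyldodecane.

4,5,8-trimethyldodecane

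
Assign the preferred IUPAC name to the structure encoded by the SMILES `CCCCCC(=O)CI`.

The longest carbon chain that includes the carbonyl has 7 carbons, so the parent hydride is heptane.
The principal characteristic group is a ketone (C=O on an internal carbon), named with the suffix -one.
Choose the numbering such that numbering from this end puts the carbonyl group at C-2 rather than C-6.
With this numbering: the carbonyl at C-2; an iodo group at C-1.
Assembling the pieces gives 1-iodoheptan-2-one.

1-iodoheptan-2-one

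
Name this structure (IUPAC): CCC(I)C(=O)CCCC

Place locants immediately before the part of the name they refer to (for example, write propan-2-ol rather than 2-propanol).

3-iodooctan-4-one

The longest carbon chain that includes the carbonyl has 8 carbons, so the parent hydride is octane.
The principal characteristic group is a ketone (C=O on an internal carbon), named with the suffix -one.
Choose the numbering such that numbering from this end puts the carbonyl group at C-4 rather than C-5.
This places the carbonyl at C-4; an iodo group at C-3.
The name is 3-iodooctan-4-one.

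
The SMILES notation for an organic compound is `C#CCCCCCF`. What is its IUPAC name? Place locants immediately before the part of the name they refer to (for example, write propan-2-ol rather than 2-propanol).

7-fluorohept-1-yne

Counting along the main chain through the multiple bond gives 7 carbons: the parent is heptane.
A C≡C triple bond in the chain gives the infix -yne-.
Choose the numbering such that numbering from this end puts the triple bond at C-1 rather than C-6.
That gives the triple bond between C-1 and C-2; a fluoro group at C-7.
Putting it together: 7-fluorohept-1-yne.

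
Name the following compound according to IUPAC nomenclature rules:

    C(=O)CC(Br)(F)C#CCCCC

3-bromo-3-fluoronon-4-ynal

The longest chain bearing the –CHO group and the multiple bond is 9 carbons long (nonane).
The principal characteristic group is an aldehyde (terminal –CHO), named with the suffix -al.
A C≡C triple bond in the chain gives the infix -yne-.
Choose the numbering such that the aldehyde carbon is C-1 by definition.
That gives the triple bond between C-4 and C-5; a bromo group at C-3; a fluoro group at C-3.
The substituents are ordered alphabetically, ignoring any di-/tri- multipliers.
Assembling the pieces gives 3-bromo-3-fluoronon-4-ynal.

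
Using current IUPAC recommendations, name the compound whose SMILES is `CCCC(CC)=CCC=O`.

4-ethylhept-3-enal

Counting along the main chain through the –CHO group and the multiple bond gives 7 carbons: the parent is heptane.
The principal characteristic group is an aldehyde (terminal –CHO), named with the suffix -al.
The chain contains a C=C double bond, so the unsaturation ending is -ene.
Choose the numbering such that the aldehyde carbon is C-1 by definition.
With this numbering: the double bond between C-3 and C-4; an ethyl group at C-4.
Assembling the pieces gives 4-ethylhept-3-enal.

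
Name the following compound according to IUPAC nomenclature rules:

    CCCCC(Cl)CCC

4-chlorooctane

The longest continuous carbon chain has 8 atoms, so the parent hydride is octane.
The numbering direction is chosen so that the substituent locant set {4} is lower than {5} at the first point of difference.
With this numbering: a chloro group at C-4.
Assembling the pieces gives 4-chlorooctane.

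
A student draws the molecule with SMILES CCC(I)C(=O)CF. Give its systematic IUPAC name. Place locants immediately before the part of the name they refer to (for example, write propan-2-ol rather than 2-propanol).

The longest carbon chain that includes the carbonyl has 5 carbons, so the parent hydride is pentane.
The highest-priority functional group is a ketone (C=O on an internal carbon), so the name ends in -one.
Number the chain so that numbering from this end puts the carbonyl group at C-2 rather than C-4.
With this numbering: the carbonyl at C-2; a fluoro group at C-1; an iodo group at C-3.
The substituents are ordered alphabetically, ignoring any di-/tri- multipliers.
Putting it together: 1-fluoro-3-iodopentan-2-one.

1-fluoro-3-iodopentan-2-one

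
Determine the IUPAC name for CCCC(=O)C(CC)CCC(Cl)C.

The longest chain bearing the carbonyl is 9 carbons long (nonane).
The highest-priority functional group is a ketone (C=O on an internal carbon), so the name ends in -one.
Choose the numbering such that numbering from this end puts the carbonyl group at C-4 rather than C-6.
This places the carbonyl at C-4; a chloro group at C-8; an ethyl group at C-5.
The substituents are ordered alphabetically, ignoring any di-/tri- multipliers.
Putting it together: 8-chloro-5-ethylnonan-4-one.

8-chloro-5-ethylnonan-4-one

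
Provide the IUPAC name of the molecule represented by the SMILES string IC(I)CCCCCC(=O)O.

7,7-diiodoheptanoic acid

Counting along the main chain through the –COOH group gives 7 carbons: the parent is heptane.
The principal characteristic group is a carboxylic acid (terminal –COOH), named with the suffix -oic acid.
Choose the numbering such that the carboxylic acid carbon is C-1 by definition.
That gives two iodo groups at C-7.
Putting it together: 7,7-diiodoheptanoic acid.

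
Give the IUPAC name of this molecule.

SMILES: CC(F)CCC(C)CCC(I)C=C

The longest carbon chain that includes the multiple bond has 10 carbons, so the parent hydride is decane.
A C=C double bond in the chain gives the infix -ene-.
Choose the numbering such that numbering from this end puts the double bond at C-1 rather than C-9.
This places the double bond between C-1 and C-2; a fluoro group at C-9; an iodo group at C-3; a methyl group at C-6.
Prefixes are listed alphabetically: fluoro, iodo, methyl.
Putting it together: 9-fluoro-3-iodo-6-methyldec-1-ene.

9-fluoro-3-iodo-6-methyldec-1-ene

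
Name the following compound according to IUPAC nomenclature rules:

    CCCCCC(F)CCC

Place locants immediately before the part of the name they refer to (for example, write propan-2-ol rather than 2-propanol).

4-fluorononane

The parent chain contains 9 carbons (nonane).
Choose the numbering such that the substituent locant set {4} is lower than {6} at the first point of difference.
With this numbering: a fluoro group at C-4.
Assembling the pieces gives 4-fluorononane.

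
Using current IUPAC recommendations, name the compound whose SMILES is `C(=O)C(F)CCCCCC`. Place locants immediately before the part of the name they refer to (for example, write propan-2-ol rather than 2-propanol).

2-fluorooctanal

Counting along the main chain through the –CHO group gives 8 carbons: the parent is octane.
The highest-priority functional group is an aldehyde (terminal –CHO), so the name ends in -al.
Choose the numbering such that the aldehyde carbon is C-1 by definition.
That gives a fluoro group at C-2.
The name is 2-fluorooctanal.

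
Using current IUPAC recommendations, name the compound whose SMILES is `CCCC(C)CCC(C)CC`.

3,6-dimethylnonane

The parent chain contains 9 carbons (nonane).
The numbering direction is chosen so that the substituent locant set {3,6} is lower than {4,7} at the first point of difference.
With this numbering: methyl groups at C-3 and C-6.
Putting it together: 3,6-dimethylnonane.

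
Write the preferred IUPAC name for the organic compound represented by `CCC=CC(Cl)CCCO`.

4-chlorooct-5-en-1-ol

The longest chain bearing the –OH group and the multiple bond is 8 carbons long (octane).
The principal characteristic group is an alcohol (–OH), named with the suffix -ol.
There is one C=C double bond, indicated by the ending -ene.
The numbering direction is chosen so that numbering from this end puts the hydroxyl group at C-1 rather than C-8.
That gives the hydroxyl at C-1; the double bond between C-5 and C-6; a chloro group at C-4.
Assembling the pieces gives 4-chlorooct-5-en-1-ol.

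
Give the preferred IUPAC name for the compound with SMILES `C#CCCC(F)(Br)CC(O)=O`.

The longest chain bearing the –COOH group and the multiple bond is 7 carbons long (heptane).
The highest-priority functional group is a carboxylic acid (terminal –COOH), so the name ends in -oic acid.
The chain contains a C≡C triple bond, so the unsaturation ending is -yne.
Choose the numbering such that the carboxylic acid carbon is C-1 by definition.
With this numbering: the triple bond between C-6 and C-7; a bromo group at C-3; a fluoro group at C-3.
Prefixes are listed alphabetically: bromo, fluoro.
The name is 3-bromo-3-fluorohept-6-ynoic acid.

3-bromo-3-fluorohept-6-ynoic acid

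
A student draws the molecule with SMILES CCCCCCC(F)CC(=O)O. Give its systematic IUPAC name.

3-fluorononanoic acid

The longest carbon chain that includes the –COOH group has 9 carbons, so the parent hydride is nonane.
A carboxylic acid (terminal –COOH) is the principal characteristic group, giving the suffix -oic acid.
The numbering direction is chosen so that the carboxylic acid carbon is C-1 by definition.
That gives a fluoro group at C-3.
The name is 3-fluorononanoic acid.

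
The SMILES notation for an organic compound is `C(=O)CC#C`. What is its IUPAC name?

Counting along the main chain through the –CHO group and the multiple bond gives 4 carbons: the parent is butane.
The highest-priority functional group is an aldehyde (terminal –CHO), so the name ends in -al.
There is one C≡C triple bond, indicated by the ending -yne.
Choose the numbering such that the aldehyde carbon is C-1 by definition.
This places the triple bond between C-3 and C-4.
The name is but-3-ynal.

but-3-ynal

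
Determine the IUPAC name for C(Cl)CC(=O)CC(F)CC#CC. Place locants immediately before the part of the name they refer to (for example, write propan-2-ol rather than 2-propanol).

Counting along the main chain through the carbonyl and the multiple bond gives 9 carbons: the parent is nonane.
The highest-priority functional group is a ketone (C=O on an internal carbon), so the name ends in -one.
The chain contains a C≡C triple bond, so the unsaturation ending is -yne.
The numbering direction is chosen so that numbering from this end puts the carbonyl group at C-3 rather than C-7.
With this numbering: the carbonyl at C-3; the triple bond between C-7 and C-8; a chloro group at C-1; a fluoro group at C-5.
Substituent prefixes are cited in alphabetical order (multiplying prefixes like di-/tri- are ignored for ordering).
Putting it together: 1-chloro-5-fluoronon-7-yn-3-one.

1-chloro-5-fluoronon-7-yn-3-one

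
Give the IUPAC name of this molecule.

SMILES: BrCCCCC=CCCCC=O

Counting along the main chain through the –CHO group and the multiple bond gives 10 carbons: the parent is decane.
The principal characteristic group is an aldehyde (terminal –CHO), named with the suffix -al.
A C=C double bond in the chain gives the infix -ene-.
Number the chain so that the aldehyde carbon is C-1 by definition.
That gives the double bond between C-5 and C-6; a bromo group at C-10.
Putting it together: 10-bromodec-5-enal.

10-bromodec-5-enal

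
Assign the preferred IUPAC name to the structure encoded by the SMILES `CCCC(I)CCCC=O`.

The longest chain bearing the –CHO group is 8 carbons long (octane).
An aldehyde (terminal –CHO) is the principal characteristic group, giving the suffix -al.
Number the chain so that the aldehyde carbon is C-1 by definition.
This places an iodo group at C-5.
The name is 5-iodooctanal.

5-iodooctanal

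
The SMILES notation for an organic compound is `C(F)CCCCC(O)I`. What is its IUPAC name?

The longest carbon chain that includes the –OH group has 6 carbons, so the parent hydride is hexane.
The principal characteristic group is an alcohol (–OH), named with the suffix -ol.
The numbering direction is chosen so that numbering from this end puts the hydroxyl group at C-1 rather than C-6.
That gives the hydroxyl at C-1; a fluoro group at C-6; an iodo group at C-1.
Prefixes are listed alphabetically: fluoro, iodo.
Putting it together: 6-fluoro-1-iodohexan-1-ol.

6-fluoro-1-iodohexan-1-ol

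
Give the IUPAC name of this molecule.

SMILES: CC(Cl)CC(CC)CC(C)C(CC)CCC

2-chloro-4,7-diethyl-6-methyldecane

The longest carbon chain is 10 atoms: the parent is decane.
The numbering direction is chosen so that the substituent locant set {2,4,6,7} is lower than {4,5,7,9} at the first point of difference.
That gives a chloro group at C-2; ethyl groups at C-4 and C-7; a methyl group at C-6.
Substituent prefixes are cited in alphabetical order (multiplying prefixes like di-/tri- are ignored for ordering).
Assembling the pieces gives 2-chloro-4,7-diethyl-6-methyldecane.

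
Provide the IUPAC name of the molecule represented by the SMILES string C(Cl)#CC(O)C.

4-chlorobut-3-yn-2-ol

Counting along the main chain through the –OH group and the multiple bond gives 4 carbons: the parent is butane.
An alcohol (–OH) is the principal characteristic group, giving the suffix -ol.
The chain contains a C≡C triple bond, so the unsaturation ending is -yne.
The numbering direction is chosen so that numbering from this end puts the hydroxyl group at C-2 rather than C-3.
That gives the hydroxyl at C-2; the triple bond between C-3 and C-4; a chloro group at C-4.
Putting it together: 4-chlorobut-3-yn-2-ol.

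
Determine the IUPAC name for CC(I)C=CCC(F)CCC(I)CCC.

6-fluoro-2,9-diiodododec-3-ene

The longest chain bearing the multiple bond is 12 carbons long (dodecane).
There is one C=C double bond, indicated by the ending -ene.
Number the chain so that numbering from this end puts the double bond at C-3 rather than C-9.
This places the double bond between C-3 and C-4; a fluoro group at C-6; iodo groups at C-2 and C-9.
Substituent prefixes are cited in alphabetical order (multiplying prefixes like di-/tri- are ignored for ordering).
Putting it together: 6-fluoro-2,9-diiodododec-3-ene.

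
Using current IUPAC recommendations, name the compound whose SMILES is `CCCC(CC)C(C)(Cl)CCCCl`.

The parent chain contains 8 carbons (octane).
The numbering direction is chosen so that the substituent locant set {1,4,4,5} is lower than {4,5,5,8} at the first point of difference.
With this numbering: chloro groups at C-1 and C-4; an ethyl group at C-5; a methyl group at C-4.
The substituents are ordered alphabetically, ignoring any di-/tri- multipliers.
Assembling the pieces gives 1,4-dichloro-5-ethyl-4-methyloctane.

1,4-dichloro-5-ethyl-4-methyloctane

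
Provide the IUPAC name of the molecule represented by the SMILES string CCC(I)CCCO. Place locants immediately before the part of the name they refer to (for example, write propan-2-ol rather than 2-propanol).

The longest chain bearing the –OH group is 6 carbons long (hexane).
An alcohol (–OH) is the principal characteristic group, giving the suffix -ol.
The numbering direction is chosen so that numbering from this end puts the hydroxyl group at C-1 rather than C-6.
With this numbering: the hydroxyl at C-1; an iodo group at C-4.
Putting it together: 4-iodohexan-1-ol.

4-iodohexan-1-ol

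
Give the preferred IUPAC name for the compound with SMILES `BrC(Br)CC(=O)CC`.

1,1-dibromopentan-3-one

The longest chain bearing the carbonyl is 5 carbons long (pentane).
A ketone (C=O on an internal carbon) is the principal characteristic group, giving the suffix -one.
Number the chain so that the substituent locant set {1,1} is lower than {5,5} at the first point of difference.
That gives the carbonyl at C-3; two bromo groups at C-1.
The name is 1,1-dibromopentan-3-one.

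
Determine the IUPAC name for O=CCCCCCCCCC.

decanal

Counting along the main chain through the –CHO group gives 10 carbons: the parent is decane.
An aldehyde (terminal –CHO) is the principal characteristic group, giving the suffix -al.
Choose the numbering such that the aldehyde carbon is C-1 by definition.
The name is decanal.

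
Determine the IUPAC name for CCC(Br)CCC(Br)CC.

3,6-dibromooctane

The parent chain contains 8 carbons (octane).
Numbering from either end gives identical locants here.
With this numbering: bromo groups at C-3 and C-6.
Assembling the pieces gives 3,6-dibromooctane.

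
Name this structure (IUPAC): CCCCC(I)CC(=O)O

3-iodoheptanoic acid

The longest carbon chain that includes the –COOH group has 7 carbons, so the parent hydride is heptane.
A carboxylic acid (terminal –COOH) is the principal characteristic group, giving the suffix -oic acid.
Number the chain so that the carboxylic acid carbon is C-1 by definition.
With this numbering: an iodo group at C-3.
The name is 3-iodoheptanoic acid.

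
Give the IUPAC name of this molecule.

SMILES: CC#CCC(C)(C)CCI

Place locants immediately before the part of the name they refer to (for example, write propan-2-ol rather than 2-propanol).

The longest chain bearing the multiple bond is 7 carbons long (heptane).
The chain contains a C≡C triple bond, so the unsaturation ending is -yne.
Number the chain so that numbering from this end puts the triple bond at C-2 rather than C-5.
With this numbering: the triple bond between C-2 and C-3; an iodo group at C-7; two methyl groups at C-5.
Substituent prefixes are cited in alphabetical order (multiplying prefixes like di-/tri- are ignored for ordering).
Putting it together: 7-iodo-5,5-dimethylhept-2-yne.

7-iodo-5,5-dimethylhept-2-yne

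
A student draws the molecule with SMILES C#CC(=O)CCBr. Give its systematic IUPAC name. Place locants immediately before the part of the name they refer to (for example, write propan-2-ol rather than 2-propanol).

Counting along the main chain through the carbonyl and the multiple bond gives 5 carbons: the parent is pentane.
The highest-priority functional group is a ketone (C=O on an internal carbon), so the name ends in -one.
A C≡C triple bond in the chain gives the infix -yne-.
Number the chain so that numbering from this end puts the triple bond at C-1 rather than C-4.
This places the carbonyl at C-3; the triple bond between C-1 and C-2; a bromo group at C-5.
The name is 5-bromopent-1-yn-3-one.

5-bromopent-1-yn-3-one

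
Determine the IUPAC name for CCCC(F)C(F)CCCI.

The longest carbon chain is 8 atoms: the parent is octane.
Number the chain so that the substituent locant set {1,4,5} is lower than {4,5,8} at the first point of difference.
This places fluoro groups at C-4 and C-5; an iodo group at C-1.
The substituents are ordered alphabetically, ignoring any di-/tri- multipliers.
Putting it together: 4,5-difluoro-1-iodooctane.

4,5-difluoro-1-iodooctane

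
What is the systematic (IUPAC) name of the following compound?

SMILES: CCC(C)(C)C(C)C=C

3,4,4-trimethylhex-1-ene

The longest carbon chain that includes the multiple bond has 6 carbons, so the parent hydride is hexane.
A C=C double bond in the chain gives the infix -ene-.
The numbering direction is chosen so that numbering from this end puts the double bond at C-1 rather than C-5.
This places the double bond between C-1 and C-2; methyl groups at C-3 and C-4 (×2).
The name is 3,4,4-trimethylhex-1-ene.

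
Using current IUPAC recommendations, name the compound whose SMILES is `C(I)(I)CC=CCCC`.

1,1-diiodohept-3-ene

The longest carbon chain that includes the multiple bond has 7 carbons, so the parent hydride is heptane.
The chain contains a C=C double bond, so the unsaturation ending is -ene.
Choose the numbering such that numbering from this end puts the double bond at C-3 rather than C-4.
This places the double bond between C-3 and C-4; two iodo groups at C-1.
Assembling the pieces gives 1,1-diiodohept-3-ene.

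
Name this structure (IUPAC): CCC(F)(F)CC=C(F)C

2,5,5-trifluorohept-2-ene

The longest chain bearing the multiple bond is 7 carbons long (heptane).
A C=C double bond in the chain gives the infix -ene-.
The numbering direction is chosen so that numbering from this end puts the double bond at C-2 rather than C-5.
This places the double bond between C-2 and C-3; fluoro groups at C-2 and C-5 (×2).
Assembling the pieces gives 2,5,5-trifluorohept-2-ene.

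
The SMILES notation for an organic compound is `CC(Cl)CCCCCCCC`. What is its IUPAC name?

2-chlorodecane

The longest continuous carbon chain has 10 atoms, so the parent hydride is decane.
The numbering direction is chosen so that the substituent locant set {2} is lower than {9} at the first point of difference.
That gives a chloro group at C-2.
The name is 2-chlorodecane.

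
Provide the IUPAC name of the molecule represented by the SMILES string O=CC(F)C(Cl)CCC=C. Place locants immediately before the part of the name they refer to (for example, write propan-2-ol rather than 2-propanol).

3-chloro-2-fluorohept-6-enal

Counting along the main chain through the –CHO group and the multiple bond gives 7 carbons: the parent is heptane.
The highest-priority functional group is an aldehyde (terminal –CHO), so the name ends in -al.
There is one C=C double bond, indicated by the ending -ene.
Choose the numbering such that the aldehyde carbon is C-1 by definition.
That gives the double bond between C-6 and C-7; a chloro group at C-3; a fluoro group at C-2.
Prefixes are listed alphabetically: chloro, fluoro.
The name is 3-chloro-2-fluorohept-6-enal.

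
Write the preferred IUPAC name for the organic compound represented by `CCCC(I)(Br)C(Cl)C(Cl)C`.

The longest carbon chain is 7 atoms: the parent is heptane.
The numbering direction is chosen so that the substituent locant set {2,3,4,4} is lower than {4,4,5,6} at the first point of difference.
This places a bromo group at C-4; chloro groups at C-2 and C-3; an iodo group at C-4.
Substituent prefixes are cited in alphabetical order (multiplying prefixes like di-/tri- are ignored for ordering).
Putting it together: 4-bromo-2,3-dichloro-4-iodoheptane.

4-bromo-2,3-dichloro-4-iodoheptane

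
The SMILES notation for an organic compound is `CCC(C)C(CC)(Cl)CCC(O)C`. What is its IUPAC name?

5-chloro-5-ethyl-6-methyloctan-2-ol

Counting along the main chain through the –OH group gives 8 carbons: the parent is octane.
The highest-priority functional group is an alcohol (–OH), so the name ends in -ol.
Choose the numbering such that numbering from this end puts the hydroxyl group at C-2 rather than C-7.
That gives the hydroxyl at C-2; a chloro group at C-5; an ethyl group at C-5; a methyl group at C-6.
Substituent prefixes are cited in alphabetical order (multiplying prefixes like di-/tri- are ignored for ordering).
The name is 5-chloro-5-ethyl-6-methyloctan-2-ol.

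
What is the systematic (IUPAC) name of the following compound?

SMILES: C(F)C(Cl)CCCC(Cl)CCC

2,6-dichloro-1-fluorononane

The longest carbon chain is 9 atoms: the parent is nonane.
Number the chain so that the substituent locant set {1,2,6} is lower than {4,8,9} at the first point of difference.
This places chloro groups at C-2 and C-6; a fluoro group at C-1.
Substituent prefixes are cited in alphabetical order (multiplying prefixes like di-/tri- are ignored for ordering).
Putting it together: 2,6-dichloro-1-fluorononane.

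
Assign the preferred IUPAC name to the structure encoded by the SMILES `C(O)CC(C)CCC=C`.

3-methylhept-6-en-1-ol

Counting along the main chain through the –OH group and the multiple bond gives 7 carbons: the parent is heptane.
The highest-priority functional group is an alcohol (–OH), so the name ends in -ol.
The chain contains a C=C double bond, so the unsaturation ending is -ene.
Choose the numbering such that numbering from this end puts the hydroxyl group at C-1 rather than C-7.
That gives the hydroxyl at C-1; the double bond between C-6 and C-7; a methyl group at C-3.
The name is 3-methylhept-6-en-1-ol.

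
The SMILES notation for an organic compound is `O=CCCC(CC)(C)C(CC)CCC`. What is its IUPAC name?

The longest carbon chain that includes the –CHO group has 8 carbons, so the parent hydride is octane.
The principal characteristic group is an aldehyde (terminal –CHO), named with the suffix -al.
The numbering direction is chosen so that the aldehyde carbon is C-1 by definition.
This places ethyl groups at C-4 and C-5; a methyl group at C-4.
Prefixes are listed alphabetically: ethyl, methyl.
Putting it together: 4,5-diethyl-4-methyloctanal.

4,5-diethyl-4-methyloctanal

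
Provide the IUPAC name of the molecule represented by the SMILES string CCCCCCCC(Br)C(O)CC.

The longest carbon chain that includes the –OH group has 11 carbons, so the parent hydride is undecane.
The principal characteristic group is an alcohol (–OH), named with the suffix -ol.
The numbering direction is chosen so that numbering from this end puts the hydroxyl group at C-3 rather than C-9.
This places the hydroxyl at C-3; a bromo group at C-4.
Assembling the pieces gives 4-bromoundecan-3-ol.

4-bromoundecan-3-ol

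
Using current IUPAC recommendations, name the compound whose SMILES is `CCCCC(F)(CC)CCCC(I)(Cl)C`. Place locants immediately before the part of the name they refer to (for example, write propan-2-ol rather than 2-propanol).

The longest carbon chain is 10 atoms: the parent is decane.
The numbering direction is chosen so that the substituent locant set {2,2,6,6} is lower than {5,5,9,9} at the first point of difference.
That gives a chloro group at C-2; an ethyl group at C-6; a fluoro group at C-6; an iodo group at C-2.
The substituents are ordered alphabetically, ignoring any di-/tri- multipliers.
Putting it together: 2-chloro-6-ethyl-6-fluoro-2-iododecane.

2-chloro-6-ethyl-6-fluoro-2-iododecane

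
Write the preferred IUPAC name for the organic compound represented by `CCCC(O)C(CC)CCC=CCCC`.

The longest chain bearing the –OH group and the multiple bond is 12 carbons long (dodecane).
The principal characteristic group is an alcohol (–OH), named with the suffix -ol.
There is one C=C double bond, indicated by the ending -ene.
Choose the numbering such that numbering from this end puts the hydroxyl group at C-4 rather than C-9.
This places the hydroxyl at C-4; the double bond between C-8 and C-9; an ethyl group at C-5.
Putting it together: 5-ethyldodec-8-en-4-ol.

5-ethyldodec-8-en-4-ol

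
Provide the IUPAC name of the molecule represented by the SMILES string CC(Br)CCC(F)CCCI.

The longest carbon chain is 8 atoms: the parent is octane.
The numbering direction is chosen so that the substituent locant set {1,4,7} is lower than {2,5,8} at the first point of difference.
With this numbering: a bromo group at C-7; a fluoro group at C-4; an iodo group at C-1.
Prefixes are listed alphabetically: bromo, fluoro, iodo.
Putting it together: 7-bromo-4-fluoro-1-iodooctane.

7-bromo-4-fluoro-1-iodooctane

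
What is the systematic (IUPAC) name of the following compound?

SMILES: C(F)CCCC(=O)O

Counting along the main chain through the –COOH group gives 5 carbons: the parent is pentane.
A carboxylic acid (terminal –COOH) is the principal characteristic group, giving the suffix -oic acid.
Choose the numbering such that the carboxylic acid carbon is C-1 by definition.
With this numbering: a fluoro group at C-5.
Assembling the pieces gives 5-fluoropentanoic acid.

5-fluoropentanoic acid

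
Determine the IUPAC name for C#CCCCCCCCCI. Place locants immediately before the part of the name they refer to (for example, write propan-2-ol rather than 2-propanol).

Counting along the main chain through the multiple bond gives 10 carbons: the parent is decane.
The chain contains a C≡C triple bond, so the unsaturation ending is -yne.
Choose the numbering such that numbering from this end puts the triple bond at C-1 rather than C-9.
That gives the triple bond between C-1 and C-2; an iodo group at C-10.
Assembling the pieces gives 10-iododec-1-yne.

10-iododec-1-yne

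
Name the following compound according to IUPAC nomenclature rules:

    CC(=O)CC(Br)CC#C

4-bromohept-6-yn-2-one

Counting along the main chain through the carbonyl and the multiple bond gives 7 carbons: the parent is heptane.
The highest-priority functional group is a ketone (C=O on an internal carbon), so the name ends in -one.
There is one C≡C triple bond, indicated by the ending -yne.
Number the chain so that numbering from this end puts the carbonyl group at C-2 rather than C-6.
With this numbering: the carbonyl at C-2; the triple bond between C-6 and C-7; a bromo group at C-4.
Putting it together: 4-bromohept-6-yn-2-one.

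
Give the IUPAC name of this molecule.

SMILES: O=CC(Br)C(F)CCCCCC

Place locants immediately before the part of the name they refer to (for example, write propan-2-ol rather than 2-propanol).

2-bromo-3-fluorononanal

The longest carbon chain that includes the –CHO group has 9 carbons, so the parent hydride is nonane.
The principal characteristic group is an aldehyde (terminal –CHO), named with the suffix -al.
The numbering direction is chosen so that the aldehyde carbon is C-1 by definition.
With this numbering: a bromo group at C-2; a fluoro group at C-3.
Substituent prefixes are cited in alphabetical order (multiplying prefixes like di-/tri- are ignored for ordering).
The name is 2-bromo-3-fluorononanal.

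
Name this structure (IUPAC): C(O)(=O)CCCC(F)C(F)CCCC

The longest carbon chain that includes the –COOH group has 10 carbons, so the parent hydride is decane.
The highest-priority functional group is a carboxylic acid (terminal –COOH), so the name ends in -oic acid.
Number the chain so that the carboxylic acid carbon is C-1 by definition.
With this numbering: fluoro groups at C-5 and C-6.
Putting it together: 5,6-difluorodecanoic acid.

5,6-difluorodecanoic acid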